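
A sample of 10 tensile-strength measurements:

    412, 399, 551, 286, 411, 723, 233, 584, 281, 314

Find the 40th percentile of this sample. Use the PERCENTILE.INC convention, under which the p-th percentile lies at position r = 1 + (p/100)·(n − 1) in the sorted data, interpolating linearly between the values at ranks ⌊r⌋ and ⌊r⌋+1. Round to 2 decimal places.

Sorted: 233, 281, 286, 314, 399, 411, 412, 551, 584, 723.
n = 10.
r = 1 + (40/100)·(10 − 1) = 1 + 3.6 = 4.6.
Rank 4 is 314 and rank 5 is 399.
Interpolate: 314 + 0.6·(399 − 314) = 314 + 0.6·85 = 365.

365.00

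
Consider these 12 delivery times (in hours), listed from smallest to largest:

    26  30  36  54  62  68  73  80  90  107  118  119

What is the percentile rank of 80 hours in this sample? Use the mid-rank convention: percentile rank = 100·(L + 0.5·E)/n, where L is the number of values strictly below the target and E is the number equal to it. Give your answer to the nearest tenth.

Count below 80: L = 7; count equal: E = 1; n = 12.
Percentile rank = 100·(7 + 0.5·1)/12 = 100·7.5/12 = 62.5.

62.5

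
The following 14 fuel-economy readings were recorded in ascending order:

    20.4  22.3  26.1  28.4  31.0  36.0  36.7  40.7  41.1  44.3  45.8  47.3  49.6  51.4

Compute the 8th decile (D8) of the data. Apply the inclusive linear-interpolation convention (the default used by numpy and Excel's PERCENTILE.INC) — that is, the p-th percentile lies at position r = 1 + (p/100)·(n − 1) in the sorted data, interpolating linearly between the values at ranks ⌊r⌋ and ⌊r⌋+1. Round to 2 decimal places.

n = 14.
r = 1 + (80/100)·(14 − 1) = 1 + 10.4 = 11.4.
Rank 11 is 45.8 and rank 12 is 47.3.
Interpolate: 45.8 + 0.4·(47.3 − 45.8) = 45.8 + 0.4·1.5 = 46.4.

46.40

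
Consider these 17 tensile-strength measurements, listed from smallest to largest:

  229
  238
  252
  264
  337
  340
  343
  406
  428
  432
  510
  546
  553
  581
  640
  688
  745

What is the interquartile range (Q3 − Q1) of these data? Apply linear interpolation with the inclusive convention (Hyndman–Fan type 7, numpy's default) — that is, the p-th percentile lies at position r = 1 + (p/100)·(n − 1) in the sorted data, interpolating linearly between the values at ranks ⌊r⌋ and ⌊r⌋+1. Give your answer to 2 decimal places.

216.00

n = 17.
P25: r = 5 (integer) → 337.
P75: r = 13 (integer) → 553.
Difference: 553 − 337 = 216.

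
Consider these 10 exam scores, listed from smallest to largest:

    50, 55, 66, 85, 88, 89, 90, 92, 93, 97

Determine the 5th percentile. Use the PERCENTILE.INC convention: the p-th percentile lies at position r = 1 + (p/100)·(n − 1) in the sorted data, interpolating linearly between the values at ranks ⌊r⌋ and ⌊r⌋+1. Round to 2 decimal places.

52.25

n = 10.
r = 1 + (5/100)·(10 − 1) = 1 + 0.45 = 1.45.
Rank 1 is 50 and rank 2 is 55.
Interpolate: 50 + 0.45·(55 − 50) = 50 + 0.45·5 = 52.25.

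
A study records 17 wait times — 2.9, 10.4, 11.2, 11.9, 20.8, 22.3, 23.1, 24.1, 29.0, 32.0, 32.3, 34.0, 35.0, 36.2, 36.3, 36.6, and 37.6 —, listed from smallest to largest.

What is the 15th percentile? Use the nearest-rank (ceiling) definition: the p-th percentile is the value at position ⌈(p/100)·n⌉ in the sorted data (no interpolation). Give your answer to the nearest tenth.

11.2

n = 17.
Position = ⌈15/100 · 17⌉ = ⌈2.55⌉ = 3.
The value at rank 3 is 11.2.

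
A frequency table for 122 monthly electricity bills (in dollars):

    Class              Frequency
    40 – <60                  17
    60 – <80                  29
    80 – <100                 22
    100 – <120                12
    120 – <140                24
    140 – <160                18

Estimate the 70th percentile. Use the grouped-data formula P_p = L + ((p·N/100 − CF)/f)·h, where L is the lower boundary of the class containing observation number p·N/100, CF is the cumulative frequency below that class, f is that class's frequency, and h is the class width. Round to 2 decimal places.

N = 122; target position k = 70/100 · 122 = 85.4.
Cumulative frequencies: 17, 46, 68, 80, 104, 122.
Observation 85.4 falls in the class 120 – <140.
L = 120, CF = 80, f = 24, h = 20.
P70 = 120 + ((85.4 − 80)/24)·20 = 120 + 4.5 = 124.5.

124.50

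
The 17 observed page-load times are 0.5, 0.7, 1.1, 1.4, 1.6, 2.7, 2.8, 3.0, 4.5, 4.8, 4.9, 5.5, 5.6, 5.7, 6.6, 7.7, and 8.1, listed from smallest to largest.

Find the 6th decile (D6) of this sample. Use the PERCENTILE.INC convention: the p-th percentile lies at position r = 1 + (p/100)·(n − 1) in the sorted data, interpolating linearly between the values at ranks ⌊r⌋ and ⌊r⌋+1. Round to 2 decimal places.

n = 17.
r = 1 + (60/100)·(17 − 1) = 1 + 9.6 = 10.6.
Rank 10 is 4.8 and rank 11 is 4.9.
Interpolate: 4.8 + 0.6·(4.9 − 4.8) = 4.8 + 0.6·0.1 = 4.86.

4.86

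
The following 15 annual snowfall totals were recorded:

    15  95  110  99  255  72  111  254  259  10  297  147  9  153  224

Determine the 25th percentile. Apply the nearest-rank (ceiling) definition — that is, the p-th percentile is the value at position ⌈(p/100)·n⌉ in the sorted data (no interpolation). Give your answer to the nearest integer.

72

Sorted: 9, 10, 15, 72, 95, 99, 110, 111, 147, 153, 224, 254, 255, 259, 297.
n = 15.
Position = ⌈25/100 · 15⌉ = ⌈3.75⌉ = 4.
The value at rank 4 is 72.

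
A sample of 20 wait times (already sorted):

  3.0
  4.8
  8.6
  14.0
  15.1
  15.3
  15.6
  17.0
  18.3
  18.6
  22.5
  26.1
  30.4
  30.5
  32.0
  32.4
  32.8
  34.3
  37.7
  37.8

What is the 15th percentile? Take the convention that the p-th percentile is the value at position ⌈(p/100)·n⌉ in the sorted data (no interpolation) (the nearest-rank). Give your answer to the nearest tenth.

8.6

n = 20.
Position = ⌈15/100 · 20⌉ = ⌈3⌉ = 3.
The value at rank 3 is 8.6.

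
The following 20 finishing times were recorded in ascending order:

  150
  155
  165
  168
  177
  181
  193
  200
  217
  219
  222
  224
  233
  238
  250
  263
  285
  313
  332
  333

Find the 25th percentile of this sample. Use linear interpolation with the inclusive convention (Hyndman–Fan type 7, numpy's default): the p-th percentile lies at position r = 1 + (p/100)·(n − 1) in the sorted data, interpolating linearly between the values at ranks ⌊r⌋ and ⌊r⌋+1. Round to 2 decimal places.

n = 20.
r = 1 + (25/100)·(20 − 1) = 1 + 4.75 = 5.75.
Rank 5 is 177 and rank 6 is 181.
Interpolate: 177 + 0.75·(181 − 177) = 177 + 0.75·4 = 180.

180.00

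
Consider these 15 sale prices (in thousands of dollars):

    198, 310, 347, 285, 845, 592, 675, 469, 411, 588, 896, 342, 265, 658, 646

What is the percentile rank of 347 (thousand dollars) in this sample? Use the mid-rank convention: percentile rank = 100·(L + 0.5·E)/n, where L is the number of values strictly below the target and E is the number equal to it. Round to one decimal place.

Sorted: 198, 265, 285, 310, 342, 347, 411, 469, 588, 592, 646, 658, 675, 845, 896.
Count below 347: L = 5; count equal: E = 1; n = 15.
Percentile rank = 100·(5 + 0.5·1)/15 = 100·5.5/15 = 36.67.

36.7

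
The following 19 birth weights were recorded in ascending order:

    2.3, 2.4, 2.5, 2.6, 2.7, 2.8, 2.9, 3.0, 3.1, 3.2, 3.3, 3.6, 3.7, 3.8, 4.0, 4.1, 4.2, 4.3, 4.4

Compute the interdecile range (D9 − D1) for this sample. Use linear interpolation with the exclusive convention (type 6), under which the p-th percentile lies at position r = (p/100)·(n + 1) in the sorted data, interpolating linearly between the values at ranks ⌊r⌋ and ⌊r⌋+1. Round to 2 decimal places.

1.90

n = 19.
P10: r = 2 (integer) → 2.4.
P90: r = 18 (integer) → 4.3.
Difference: 4.3 − 2.4 = 1.9.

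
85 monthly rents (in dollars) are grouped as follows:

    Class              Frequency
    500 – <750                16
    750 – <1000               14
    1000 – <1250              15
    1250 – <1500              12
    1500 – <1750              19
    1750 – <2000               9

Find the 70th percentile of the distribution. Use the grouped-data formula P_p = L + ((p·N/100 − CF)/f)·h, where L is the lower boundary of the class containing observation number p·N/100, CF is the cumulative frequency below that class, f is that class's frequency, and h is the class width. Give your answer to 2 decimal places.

N = 85; target position k = 70/100 · 85 = 59.5.
Cumulative frequencies: 16, 30, 45, 57, 76, 85.
Observation 59.5 falls in the class 1500 – <1750.
L = 1500, CF = 57, f = 19, h = 250.
P70 = 1500 + ((59.5 − 57)/19)·250 = 1500 + 32.8947 = 1532.89.

1532.89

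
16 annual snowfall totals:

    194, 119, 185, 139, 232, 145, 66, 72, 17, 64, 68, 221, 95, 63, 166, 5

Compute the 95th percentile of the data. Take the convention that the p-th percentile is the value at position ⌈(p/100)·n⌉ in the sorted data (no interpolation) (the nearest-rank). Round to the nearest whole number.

232

Sorted: 5, 17, 63, 64, 66, 68, 72, 95, 119, 139, 145, 166, 185, 194, 221, 232.
n = 16.
Position = ⌈95/100 · 16⌉ = ⌈15.2⌉ = 16.
The value at rank 16 is 232.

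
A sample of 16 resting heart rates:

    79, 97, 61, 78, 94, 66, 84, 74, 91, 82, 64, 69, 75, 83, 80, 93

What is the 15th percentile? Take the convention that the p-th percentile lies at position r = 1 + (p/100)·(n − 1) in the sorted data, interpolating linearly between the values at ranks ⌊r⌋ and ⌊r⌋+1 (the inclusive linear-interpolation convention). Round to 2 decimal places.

66.75

Sorted: 61, 64, 66, 69, 74, 75, 78, 79, 80, 82, 83, 84, 91, 93, 94, 97.
n = 16.
r = 1 + (15/100)·(16 − 1) = 1 + 2.25 = 3.25.
Rank 3 is 66 and rank 4 is 69.
Interpolate: 66 + 0.25·(69 − 66) = 66 + 0.25·3 = 66.75.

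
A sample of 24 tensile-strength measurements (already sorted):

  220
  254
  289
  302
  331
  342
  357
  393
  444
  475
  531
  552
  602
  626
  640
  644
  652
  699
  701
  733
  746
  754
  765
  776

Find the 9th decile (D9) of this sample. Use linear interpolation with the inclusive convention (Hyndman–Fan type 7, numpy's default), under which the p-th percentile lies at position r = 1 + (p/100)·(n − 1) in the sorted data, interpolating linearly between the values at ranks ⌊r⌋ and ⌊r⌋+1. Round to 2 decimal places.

n = 24.
r = 1 + (90/100)·(24 − 1) = 1 + 20.7 = 21.7.
Rank 21 is 746 and rank 22 is 754.
Interpolate: 746 + 0.7·(754 − 746) = 746 + 0.7·8 = 751.6.

751.60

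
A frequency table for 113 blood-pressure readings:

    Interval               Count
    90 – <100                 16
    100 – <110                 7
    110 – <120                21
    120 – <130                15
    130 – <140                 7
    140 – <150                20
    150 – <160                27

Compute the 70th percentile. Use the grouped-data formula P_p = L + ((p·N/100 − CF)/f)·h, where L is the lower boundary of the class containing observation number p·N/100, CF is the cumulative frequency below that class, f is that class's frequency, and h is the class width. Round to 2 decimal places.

146.55

N = 113; target position k = 70/100 · 113 = 79.1.
Cumulative frequencies: 16, 23, 44, 59, 66, 86, 113.
Observation 79.1 falls in the class 140 – <150.
L = 140, CF = 66, f = 20, h = 10.
P70 = 140 + ((79.1 − 66)/20)·10 = 140 + 6.55 = 146.55.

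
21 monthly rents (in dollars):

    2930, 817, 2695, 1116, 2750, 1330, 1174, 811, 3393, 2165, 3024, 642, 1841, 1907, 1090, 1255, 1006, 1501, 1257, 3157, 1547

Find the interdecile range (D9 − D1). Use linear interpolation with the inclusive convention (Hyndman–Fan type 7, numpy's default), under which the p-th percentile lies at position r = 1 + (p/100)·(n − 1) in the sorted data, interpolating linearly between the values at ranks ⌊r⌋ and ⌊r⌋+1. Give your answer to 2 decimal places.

2207.00

Sorted: 642, 811, 817, 1006, 1090, 1116, 1174, 1255, 1257, 1330, 1501, 1547, 1841, 1907, 2165, 2695, 2750, 2930, 3024, 3157, 3393.
n = 21.
P10: r = 3 (integer) → 817.
P90: r = 19 (integer) → 3024.
Difference: 3024 − 817 = 2207.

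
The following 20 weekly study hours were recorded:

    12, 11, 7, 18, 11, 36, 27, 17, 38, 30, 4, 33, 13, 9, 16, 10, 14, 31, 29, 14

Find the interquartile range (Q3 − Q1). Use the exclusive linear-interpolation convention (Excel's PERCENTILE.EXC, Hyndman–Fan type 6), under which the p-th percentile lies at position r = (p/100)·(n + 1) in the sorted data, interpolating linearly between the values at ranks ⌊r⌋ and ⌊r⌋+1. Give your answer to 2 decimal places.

Sorted: 4, 7, 9, 10, 11, 11, 12, 13, 14, 14, 16, 17, 18, 27, 29, 30, 31, 33, 36, 38.
n = 20.
P25: r = 5.25; ranks 5–6 are 11, 11; interpolating gives 11.
P75: r = 15.75; ranks 15–16 are 29, 30; interpolating gives 29.75.
Difference: 29.75 − 11 = 18.75.

18.75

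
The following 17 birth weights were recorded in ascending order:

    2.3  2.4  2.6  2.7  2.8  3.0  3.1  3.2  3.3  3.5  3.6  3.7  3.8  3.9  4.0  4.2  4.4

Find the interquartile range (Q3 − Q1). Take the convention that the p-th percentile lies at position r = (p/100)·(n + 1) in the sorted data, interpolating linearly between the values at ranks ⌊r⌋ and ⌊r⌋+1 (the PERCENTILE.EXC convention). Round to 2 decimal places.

1.10

n = 17.
P25: r = 4.5; ranks 4–5 are 2.7, 2.8; interpolating gives 2.75.
P75: r = 13.5; ranks 13–14 are 3.8, 3.9; interpolating gives 3.85.
Difference: 3.85 − 2.75 = 1.1.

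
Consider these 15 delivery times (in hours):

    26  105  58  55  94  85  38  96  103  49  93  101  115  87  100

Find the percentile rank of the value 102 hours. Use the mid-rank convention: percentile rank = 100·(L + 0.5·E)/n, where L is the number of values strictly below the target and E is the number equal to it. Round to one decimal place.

Sorted: 26, 38, 49, 55, 58, 85, 87, 93, 94, 96, 100, 101, 103, 105, 115.
Count below 102: L = 12; count equal: E = 0; n = 15.
Percentile rank = 100·(12 + 0.5·0)/15 = 100·12/15 = 80.

80.0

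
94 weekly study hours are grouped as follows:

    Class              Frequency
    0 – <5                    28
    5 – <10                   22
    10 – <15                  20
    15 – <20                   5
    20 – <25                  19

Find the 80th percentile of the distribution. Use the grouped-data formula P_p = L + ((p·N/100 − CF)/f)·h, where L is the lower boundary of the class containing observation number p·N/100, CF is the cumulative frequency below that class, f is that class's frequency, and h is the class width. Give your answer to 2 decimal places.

20.05

N = 94; target position k = 80/100 · 94 = 75.2.
Cumulative frequencies: 28, 50, 70, 75, 94.
Observation 75.2 falls in the class 20 – <25.
L = 20, CF = 75, f = 19, h = 5.
P80 = 20 + ((75.2 − 75)/19)·5 = 20 + 0.0526316 = 20.0526.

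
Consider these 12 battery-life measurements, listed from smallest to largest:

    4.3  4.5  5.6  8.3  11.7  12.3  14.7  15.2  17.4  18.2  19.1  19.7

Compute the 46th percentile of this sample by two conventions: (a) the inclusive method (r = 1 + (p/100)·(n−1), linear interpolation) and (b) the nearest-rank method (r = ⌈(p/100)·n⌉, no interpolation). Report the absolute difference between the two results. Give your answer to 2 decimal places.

n = 12.
(a) r = 6.06; between ranks 6 (12.3) and 7 (14.7): 12.444.
(b) the nearest-rank method: rank 6 → 12.3.
|12.444 − 12.3| = 0.144.

0.14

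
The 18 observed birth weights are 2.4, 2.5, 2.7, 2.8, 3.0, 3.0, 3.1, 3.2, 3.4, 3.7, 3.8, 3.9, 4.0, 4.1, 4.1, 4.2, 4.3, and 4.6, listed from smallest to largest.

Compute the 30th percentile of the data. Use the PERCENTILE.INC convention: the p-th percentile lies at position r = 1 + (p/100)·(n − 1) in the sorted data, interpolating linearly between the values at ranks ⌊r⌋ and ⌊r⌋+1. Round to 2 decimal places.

3.01

n = 18.
r = 1 + (30/100)·(18 − 1) = 1 + 5.1 = 6.1.
Rank 6 is 3.0 and rank 7 is 3.1.
Interpolate: 3.0 + 0.1·(3.1 − 3.0) = 3.0 + 0.1·0.1 = 3.01.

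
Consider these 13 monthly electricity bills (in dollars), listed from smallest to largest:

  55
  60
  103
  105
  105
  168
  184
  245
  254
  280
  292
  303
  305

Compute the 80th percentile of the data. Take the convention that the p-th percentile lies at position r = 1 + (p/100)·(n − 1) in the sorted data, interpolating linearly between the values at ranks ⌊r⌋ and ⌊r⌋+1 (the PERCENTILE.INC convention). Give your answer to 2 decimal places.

n = 13.
r = 1 + (80/100)·(13 − 1) = 1 + 9.6 = 10.6.
Rank 10 is 280 and rank 11 is 292.
Interpolate: 280 + 0.6·(292 − 280) = 280 + 0.6·12 = 287.2.

287.20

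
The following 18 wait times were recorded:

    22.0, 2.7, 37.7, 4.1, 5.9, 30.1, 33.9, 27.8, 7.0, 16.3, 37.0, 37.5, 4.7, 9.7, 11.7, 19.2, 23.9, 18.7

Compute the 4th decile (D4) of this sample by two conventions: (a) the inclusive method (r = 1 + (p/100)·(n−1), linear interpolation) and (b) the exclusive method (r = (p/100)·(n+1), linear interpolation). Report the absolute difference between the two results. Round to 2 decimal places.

0.92

Sorted: 2.7, 4.1, 4.7, 5.9, 7.0, 9.7, 11.7, 16.3, 18.7, 19.2, 22.0, 23.9, 27.8, 30.1, 33.9, 37.0, 37.5, 37.7.
n = 18.
(a) r = 7.8; between ranks 7 (11.7) and 8 (16.3): 15.38.
(b) r = 7.6; between ranks 7 (11.7) and 8 (16.3): 14.46.
|15.38 − 14.46| = 0.92.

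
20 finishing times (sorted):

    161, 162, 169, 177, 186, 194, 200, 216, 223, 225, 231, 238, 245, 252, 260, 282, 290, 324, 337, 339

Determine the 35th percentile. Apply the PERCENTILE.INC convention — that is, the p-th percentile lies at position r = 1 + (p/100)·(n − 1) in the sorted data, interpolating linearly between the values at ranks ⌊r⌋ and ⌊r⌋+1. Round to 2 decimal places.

210.40

n = 20.
r = 1 + (35/100)·(20 − 1) = 1 + 6.65 = 7.65.
Rank 7 is 200 and rank 8 is 216.
Interpolate: 200 + 0.65·(216 − 200) = 200 + 0.65·16 = 210.4.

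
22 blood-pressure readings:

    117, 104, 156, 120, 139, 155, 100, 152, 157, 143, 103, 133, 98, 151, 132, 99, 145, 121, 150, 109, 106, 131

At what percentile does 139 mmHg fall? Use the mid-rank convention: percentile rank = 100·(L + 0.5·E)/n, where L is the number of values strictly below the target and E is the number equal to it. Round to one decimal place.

Sorted: 98, 99, 100, 103, 104, 106, 109, 117, 120, 121, 131, 132, 133, 139, 143, 145, 150, 151, 152, 155, 156, 157.
Count below 139: L = 13; count equal: E = 1; n = 22.
Percentile rank = 100·(13 + 0.5·1)/22 = 100·13.5/22 = 61.36.

61.4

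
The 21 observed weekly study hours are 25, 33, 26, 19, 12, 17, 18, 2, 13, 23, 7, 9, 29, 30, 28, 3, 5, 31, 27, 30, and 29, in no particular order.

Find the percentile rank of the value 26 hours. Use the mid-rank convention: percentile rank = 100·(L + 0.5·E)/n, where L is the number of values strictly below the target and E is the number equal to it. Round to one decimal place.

Sorted: 2, 3, 5, 7, 9, 12, 13, 17, 18, 19, 23, 25, 26, 27, 28, 29, 29, 30, 30, 31, 33.
Count below 26: L = 12; count equal: E = 1; n = 21.
Percentile rank = 100·(12 + 0.5·1)/21 = 100·12.5/21 = 59.52.

59.5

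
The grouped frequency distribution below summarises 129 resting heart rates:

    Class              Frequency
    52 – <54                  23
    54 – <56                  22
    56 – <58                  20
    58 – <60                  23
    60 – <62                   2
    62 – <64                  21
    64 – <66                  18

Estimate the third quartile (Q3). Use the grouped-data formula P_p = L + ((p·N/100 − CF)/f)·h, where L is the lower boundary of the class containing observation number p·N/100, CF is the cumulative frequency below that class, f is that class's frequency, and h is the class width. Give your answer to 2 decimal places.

N = 129; target position k = 75/100 · 129 = 96.75.
Cumulative frequencies: 23, 45, 65, 88, 90, 111, 129.
Observation 96.75 falls in the class 62 – <64.
L = 62, CF = 90, f = 21, h = 2.
P75 = 62 + ((96.75 − 90)/21)·2 = 62 + 0.642857 = 62.6429.

62.64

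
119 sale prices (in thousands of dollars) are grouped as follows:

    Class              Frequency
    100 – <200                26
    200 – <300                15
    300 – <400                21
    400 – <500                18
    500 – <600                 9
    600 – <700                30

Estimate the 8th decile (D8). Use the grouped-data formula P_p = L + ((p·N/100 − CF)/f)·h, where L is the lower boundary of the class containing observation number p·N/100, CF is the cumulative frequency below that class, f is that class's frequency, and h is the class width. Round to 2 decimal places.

N = 119; target position k = 80/100 · 119 = 95.2.
Cumulative frequencies: 26, 41, 62, 80, 89, 119.
Observation 95.2 falls in the class 600 – <700.
L = 600, CF = 89, f = 30, h = 100.
P80 = 600 + ((95.2 − 89)/30)·100 = 600 + 20.6667 = 620.667.

620.67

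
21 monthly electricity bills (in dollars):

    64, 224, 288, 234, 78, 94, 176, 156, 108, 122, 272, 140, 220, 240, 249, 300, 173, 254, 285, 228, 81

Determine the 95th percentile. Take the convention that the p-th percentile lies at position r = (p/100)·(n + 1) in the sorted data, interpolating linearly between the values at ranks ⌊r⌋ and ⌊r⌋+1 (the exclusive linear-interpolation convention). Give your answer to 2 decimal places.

298.80

Sorted: 64, 78, 81, 94, 108, 122, 140, 156, 173, 176, 220, 224, 228, 234, 240, 249, 254, 272, 285, 288, 300.
n = 21.
r = (95/100)·(21 + 1) = 20.9.
Rank 20 is 288 and rank 21 is 300.
Interpolate: 288 + 0.9·(300 − 288) = 288 + 0.9·12 = 298.8.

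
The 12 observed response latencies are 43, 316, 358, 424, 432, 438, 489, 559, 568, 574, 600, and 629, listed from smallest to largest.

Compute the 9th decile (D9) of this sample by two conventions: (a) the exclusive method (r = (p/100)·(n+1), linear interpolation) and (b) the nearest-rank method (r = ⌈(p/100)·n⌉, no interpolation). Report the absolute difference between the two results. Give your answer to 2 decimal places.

n = 12.
(a) r = 11.7; between ranks 11 (600) and 12 (629): 620.3.
(b) the nearest-rank method: rank 11 → 600.
|620.3 − 600| = 20.3.

20.30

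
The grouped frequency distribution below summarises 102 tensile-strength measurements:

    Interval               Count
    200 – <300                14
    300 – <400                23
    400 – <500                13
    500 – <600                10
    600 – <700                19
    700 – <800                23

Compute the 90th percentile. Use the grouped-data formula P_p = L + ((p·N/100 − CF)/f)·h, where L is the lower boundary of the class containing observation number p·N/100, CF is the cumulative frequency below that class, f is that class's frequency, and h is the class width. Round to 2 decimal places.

N = 102; target position k = 90/100 · 102 = 91.8.
Cumulative frequencies: 14, 37, 50, 60, 79, 102.
Observation 91.8 falls in the class 700 – <800.
L = 700, CF = 79, f = 23, h = 100.
P90 = 700 + ((91.8 − 79)/23)·100 = 700 + 55.6522 = 755.652.

755.65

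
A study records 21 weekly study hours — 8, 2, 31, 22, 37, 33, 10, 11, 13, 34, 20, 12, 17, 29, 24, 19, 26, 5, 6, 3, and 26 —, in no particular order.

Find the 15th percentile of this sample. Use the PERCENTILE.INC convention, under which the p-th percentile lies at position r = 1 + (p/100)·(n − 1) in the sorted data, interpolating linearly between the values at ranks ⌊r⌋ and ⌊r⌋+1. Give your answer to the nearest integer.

Sorted: 2, 3, 5, 6, 8, 10, 11, 12, 13, 17, 19, 20, 22, 24, 26, 26, 29, 31, 33, 34, 37.
n = 21.
r = 1 + (15/100)·(21 − 1) = 1 + 3 = 4.
r is an integer, so P15 is the value at rank 4: 6.

6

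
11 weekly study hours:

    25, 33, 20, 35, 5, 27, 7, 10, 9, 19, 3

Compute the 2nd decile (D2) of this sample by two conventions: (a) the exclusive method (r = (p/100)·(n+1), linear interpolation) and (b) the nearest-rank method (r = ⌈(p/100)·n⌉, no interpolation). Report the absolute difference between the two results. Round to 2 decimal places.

Sorted: 3, 5, 7, 9, 10, 19, 20, 25, 27, 33, 35.
n = 11.
(a) r = 2.4; between ranks 2 (5) and 3 (7): 5.8.
(b) the nearest-rank method: rank 3 → 7.
|5.8 − 7| = 1.2.

1.20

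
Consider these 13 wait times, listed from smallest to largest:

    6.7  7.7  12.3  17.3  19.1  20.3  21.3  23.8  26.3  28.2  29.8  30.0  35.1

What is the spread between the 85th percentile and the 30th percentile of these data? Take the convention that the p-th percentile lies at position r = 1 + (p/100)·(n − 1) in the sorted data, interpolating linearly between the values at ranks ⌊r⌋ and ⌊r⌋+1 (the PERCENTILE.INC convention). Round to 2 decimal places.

n = 13.
P30: r = 4.6; ranks 4–5 are 17.3, 19.1; interpolating gives 18.38.
P85: r = 11.2; ranks 11–12 are 29.8, 30.0; interpolating gives 29.84.
Difference: 29.84 − 18.38 = 11.46.

11.46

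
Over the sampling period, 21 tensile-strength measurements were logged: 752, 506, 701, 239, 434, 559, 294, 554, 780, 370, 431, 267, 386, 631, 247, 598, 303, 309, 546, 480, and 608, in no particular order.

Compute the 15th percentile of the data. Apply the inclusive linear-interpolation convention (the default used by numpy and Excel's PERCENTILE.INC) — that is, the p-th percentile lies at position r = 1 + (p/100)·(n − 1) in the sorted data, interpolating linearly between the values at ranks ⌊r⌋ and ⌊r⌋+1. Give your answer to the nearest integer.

294

Sorted: 239, 247, 267, 294, 303, 309, 370, 386, 431, 434, 480, 506, 546, 554, 559, 598, 608, 631, 701, 752, 780.
n = 21.
r = 1 + (15/100)·(21 − 1) = 1 + 3 = 4.
r is an integer, so P15 is the value at rank 4: 294.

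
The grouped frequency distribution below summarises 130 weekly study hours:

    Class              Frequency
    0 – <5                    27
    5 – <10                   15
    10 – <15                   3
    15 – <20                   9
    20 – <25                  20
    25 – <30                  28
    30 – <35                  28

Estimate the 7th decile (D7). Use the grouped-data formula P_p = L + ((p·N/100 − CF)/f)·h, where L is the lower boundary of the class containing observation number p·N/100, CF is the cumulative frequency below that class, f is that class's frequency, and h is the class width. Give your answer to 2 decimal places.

28.04

N = 130; target position k = 70/100 · 130 = 91.
Cumulative frequencies: 27, 42, 45, 54, 74, 102, 130.
Observation 91 falls in the class 25 – <30.
L = 25, CF = 74, f = 28, h = 5.
P70 = 25 + ((91 − 74)/28)·5 = 25 + 3.03571 = 28.0357.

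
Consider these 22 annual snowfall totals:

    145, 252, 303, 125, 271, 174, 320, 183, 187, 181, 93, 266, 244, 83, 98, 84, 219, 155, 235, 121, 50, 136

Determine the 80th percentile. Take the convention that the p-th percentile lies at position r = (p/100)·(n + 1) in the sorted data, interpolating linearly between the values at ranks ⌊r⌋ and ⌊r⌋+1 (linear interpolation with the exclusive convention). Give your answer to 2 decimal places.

Sorted: 50, 83, 84, 93, 98, 121, 125, 136, 145, 155, 174, 181, 183, 187, 219, 235, 244, 252, 266, 271, 303, 320.
n = 22.
r = (80/100)·(22 + 1) = 18.4.
Rank 18 is 252 and rank 19 is 266.
Interpolate: 252 + 0.4·(266 − 252) = 252 + 0.4·14 = 257.6.

257.60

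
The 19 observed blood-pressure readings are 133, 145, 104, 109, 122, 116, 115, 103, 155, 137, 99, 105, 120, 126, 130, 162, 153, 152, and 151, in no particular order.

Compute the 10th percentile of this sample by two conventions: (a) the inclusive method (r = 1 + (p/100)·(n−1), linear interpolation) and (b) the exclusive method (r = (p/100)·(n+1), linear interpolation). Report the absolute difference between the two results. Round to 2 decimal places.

0.80

Sorted: 99, 103, 104, 105, 109, 115, 116, 120, 122, 126, 130, 133, 137, 145, 151, 152, 153, 155, 162.
n = 19.
(a) r = 2.8; between ranks 2 (103) and 3 (104): 103.8.
(b) r = 2 → value at rank 2 = 103.
|103.8 − 103| = 0.8.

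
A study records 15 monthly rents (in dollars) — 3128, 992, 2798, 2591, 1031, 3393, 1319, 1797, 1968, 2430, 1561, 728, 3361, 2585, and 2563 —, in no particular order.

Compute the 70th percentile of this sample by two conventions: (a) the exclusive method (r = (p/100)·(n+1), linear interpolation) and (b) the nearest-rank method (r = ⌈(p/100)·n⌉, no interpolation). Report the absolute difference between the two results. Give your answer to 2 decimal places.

41.40

Sorted: 728, 992, 1031, 1319, 1561, 1797, 1968, 2430, 2563, 2585, 2591, 2798, 3128, 3361, 3393.
n = 15.
(a) r = 11.2; between ranks 11 (2591) and 12 (2798): 2632.4.
(b) the nearest-rank method: rank 11 → 2591.
|2632.4 − 2591| = 41.4.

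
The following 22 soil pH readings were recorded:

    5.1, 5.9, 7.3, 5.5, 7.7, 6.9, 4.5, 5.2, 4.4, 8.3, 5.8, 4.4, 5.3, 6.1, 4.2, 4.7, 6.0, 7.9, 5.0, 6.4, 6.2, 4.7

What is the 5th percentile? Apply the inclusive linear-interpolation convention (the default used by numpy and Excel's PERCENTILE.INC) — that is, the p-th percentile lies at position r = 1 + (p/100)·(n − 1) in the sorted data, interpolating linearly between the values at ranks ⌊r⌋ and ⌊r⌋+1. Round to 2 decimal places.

Sorted: 4.2, 4.4, 4.4, 4.5, 4.7, 4.7, 5.0, 5.1, 5.2, 5.3, 5.5, 5.8, 5.9, 6.0, 6.1, 6.2, 6.4, 6.9, 7.3, 7.7, 7.9, 8.3.
n = 22.
r = 1 + (5/100)·(22 − 1) = 1 + 1.05 = 2.05.
Rank 2 is 4.4 and rank 3 is 4.4.
Interpolate: 4.4 + 0.05·(4.4 − 4.4) = 4.4 + 0.05·0 = 4.4.

4.40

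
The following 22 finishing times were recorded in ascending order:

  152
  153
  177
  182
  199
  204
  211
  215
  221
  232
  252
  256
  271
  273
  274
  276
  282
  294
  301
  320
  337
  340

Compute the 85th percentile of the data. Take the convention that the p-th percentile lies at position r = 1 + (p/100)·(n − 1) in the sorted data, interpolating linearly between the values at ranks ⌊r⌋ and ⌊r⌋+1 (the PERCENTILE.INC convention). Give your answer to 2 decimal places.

n = 22.
r = 1 + (85/100)·(22 − 1) = 1 + 17.85 = 18.85.
Rank 18 is 294 and rank 19 is 301.
Interpolate: 294 + 0.85·(301 − 294) = 294 + 0.85·7 = 299.95.

299.95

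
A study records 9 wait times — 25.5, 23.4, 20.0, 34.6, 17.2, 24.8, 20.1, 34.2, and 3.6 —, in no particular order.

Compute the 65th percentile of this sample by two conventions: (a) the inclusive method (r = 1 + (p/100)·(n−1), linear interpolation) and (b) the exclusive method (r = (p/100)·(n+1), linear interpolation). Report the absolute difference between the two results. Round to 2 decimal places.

0.21

Sorted: 3.6, 17.2, 20.0, 20.1, 23.4, 24.8, 25.5, 34.2, 34.6.
n = 9.
(a) r = 6.2; between ranks 6 (24.8) and 7 (25.5): 24.94.
(b) r = 6.5; between ranks 6 (24.8) and 7 (25.5): 25.15.
|24.94 − 25.15| = 0.21.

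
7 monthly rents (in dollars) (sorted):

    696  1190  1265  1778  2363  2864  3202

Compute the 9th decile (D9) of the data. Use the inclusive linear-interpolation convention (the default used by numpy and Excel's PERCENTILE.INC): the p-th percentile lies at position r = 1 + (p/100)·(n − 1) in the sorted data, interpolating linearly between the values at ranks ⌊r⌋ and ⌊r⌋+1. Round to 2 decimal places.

2999.20

n = 7.
r = 1 + (90/100)·(7 − 1) = 1 + 5.4 = 6.4.
Rank 6 is 2864 and rank 7 is 3202.
Interpolate: 2864 + 0.4·(3202 − 2864) = 2864 + 0.4·338 = 2999.2.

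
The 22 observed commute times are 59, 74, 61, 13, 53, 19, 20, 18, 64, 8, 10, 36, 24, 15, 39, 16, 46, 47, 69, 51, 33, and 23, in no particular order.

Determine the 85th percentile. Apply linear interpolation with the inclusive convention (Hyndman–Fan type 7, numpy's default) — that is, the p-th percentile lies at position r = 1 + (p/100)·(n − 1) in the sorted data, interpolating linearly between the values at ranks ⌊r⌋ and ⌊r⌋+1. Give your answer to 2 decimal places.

60.70

Sorted: 8, 10, 13, 15, 16, 18, 19, 20, 23, 24, 33, 36, 39, 46, 47, 51, 53, 59, 61, 64, 69, 74.
n = 22.
r = 1 + (85/100)·(22 − 1) = 1 + 17.85 = 18.85.
Rank 18 is 59 and rank 19 is 61.
Interpolate: 59 + 0.85·(61 − 59) = 59 + 0.85·2 = 60.7.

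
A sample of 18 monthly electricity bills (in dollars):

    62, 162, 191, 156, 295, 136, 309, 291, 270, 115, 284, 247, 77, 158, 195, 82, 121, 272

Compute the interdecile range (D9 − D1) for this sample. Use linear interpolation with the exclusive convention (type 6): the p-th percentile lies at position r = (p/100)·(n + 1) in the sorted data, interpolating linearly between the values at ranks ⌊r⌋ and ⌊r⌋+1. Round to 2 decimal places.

220.90

Sorted: 62, 77, 82, 115, 121, 136, 156, 158, 162, 191, 195, 247, 270, 272, 284, 291, 295, 309.
n = 18.
P10: r = 1.9; ranks 1–2 are 62, 77; interpolating gives 75.5.
P90: r = 17.1; ranks 17–18 are 295, 309; interpolating gives 296.4.
Difference: 296.4 − 75.5 = 220.9.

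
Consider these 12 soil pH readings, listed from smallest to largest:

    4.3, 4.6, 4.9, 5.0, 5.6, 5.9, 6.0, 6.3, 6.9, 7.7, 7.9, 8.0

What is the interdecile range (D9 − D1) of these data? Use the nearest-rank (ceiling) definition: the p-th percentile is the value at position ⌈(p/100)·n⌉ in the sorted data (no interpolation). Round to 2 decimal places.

n = 12.
P10: rank ⌈10/100·12⌉ = 2 → 4.6.
P90: rank ⌈90/100·12⌉ = 11 → 7.9.
Difference: 7.9 − 4.6 = 3.3.

3.30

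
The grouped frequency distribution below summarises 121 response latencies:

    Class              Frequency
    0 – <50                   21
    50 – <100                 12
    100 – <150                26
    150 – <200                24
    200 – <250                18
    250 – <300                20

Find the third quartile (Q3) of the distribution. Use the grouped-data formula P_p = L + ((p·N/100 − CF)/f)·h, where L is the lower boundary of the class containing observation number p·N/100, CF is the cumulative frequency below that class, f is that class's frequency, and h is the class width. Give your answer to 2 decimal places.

N = 121; target position k = 75/100 · 121 = 90.75.
Cumulative frequencies: 21, 33, 59, 83, 101, 121.
Observation 90.75 falls in the class 200 – <250.
L = 200, CF = 83, f = 18, h = 50.
P75 = 200 + ((90.75 − 83)/18)·50 = 200 + 21.5278 = 221.528.

221.53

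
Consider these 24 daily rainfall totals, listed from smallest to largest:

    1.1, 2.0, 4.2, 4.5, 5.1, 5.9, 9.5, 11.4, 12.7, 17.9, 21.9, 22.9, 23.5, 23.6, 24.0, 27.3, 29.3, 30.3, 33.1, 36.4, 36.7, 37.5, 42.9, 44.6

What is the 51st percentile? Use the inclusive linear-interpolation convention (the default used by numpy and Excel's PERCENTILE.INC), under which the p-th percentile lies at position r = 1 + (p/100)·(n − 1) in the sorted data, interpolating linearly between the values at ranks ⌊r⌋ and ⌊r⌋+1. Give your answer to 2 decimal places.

n = 24.
r = 1 + (51/100)·(24 − 1) = 1 + 11.73 = 12.73.
Rank 12 is 22.9 and rank 13 is 23.5.
Interpolate: 22.9 + 0.73·(23.5 − 22.9) = 22.9 + 0.73·0.6 = 23.338.

23.34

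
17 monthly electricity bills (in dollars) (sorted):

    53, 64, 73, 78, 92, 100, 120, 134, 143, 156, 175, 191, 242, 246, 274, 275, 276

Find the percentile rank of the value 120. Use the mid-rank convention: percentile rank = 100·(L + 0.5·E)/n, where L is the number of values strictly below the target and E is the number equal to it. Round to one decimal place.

Count below 120: L = 6; count equal: E = 1; n = 17.
Percentile rank = 100·(6 + 0.5·1)/17 = 100·6.5/17 = 38.24.

38.2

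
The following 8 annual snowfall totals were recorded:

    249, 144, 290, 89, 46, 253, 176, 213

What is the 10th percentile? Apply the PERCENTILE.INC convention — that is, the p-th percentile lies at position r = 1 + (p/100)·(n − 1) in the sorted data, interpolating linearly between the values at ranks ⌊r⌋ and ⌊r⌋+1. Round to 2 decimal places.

Sorted: 46, 89, 144, 176, 213, 249, 253, 290.
n = 8.
r = 1 + (10/100)·(8 − 1) = 1 + 0.7 = 1.7.
Rank 1 is 46 and rank 2 is 89.
Interpolate: 46 + 0.7·(89 − 46) = 46 + 0.7·43 = 76.1.

76.10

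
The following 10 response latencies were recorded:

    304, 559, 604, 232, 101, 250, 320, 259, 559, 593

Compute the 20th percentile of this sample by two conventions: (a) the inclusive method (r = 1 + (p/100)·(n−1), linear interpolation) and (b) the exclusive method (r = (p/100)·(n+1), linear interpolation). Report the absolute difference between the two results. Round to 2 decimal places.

10.80

Sorted: 101, 232, 250, 259, 304, 320, 559, 559, 593, 604.
n = 10.
(a) r = 2.8; between ranks 2 (232) and 3 (250): 246.4.
(b) r = 2.2; between ranks 2 (232) and 3 (250): 235.6.
|246.4 − 235.6| = 10.8.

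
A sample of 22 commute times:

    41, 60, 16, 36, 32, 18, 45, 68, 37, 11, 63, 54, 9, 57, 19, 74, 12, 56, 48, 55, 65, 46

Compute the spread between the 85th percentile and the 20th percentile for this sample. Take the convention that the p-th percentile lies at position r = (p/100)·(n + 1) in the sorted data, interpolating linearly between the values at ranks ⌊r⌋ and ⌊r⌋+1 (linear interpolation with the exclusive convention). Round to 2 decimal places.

Sorted: 9, 11, 12, 16, 18, 19, 32, 36, 37, 41, 45, 46, 48, 54, 55, 56, 57, 60, 63, 65, 68, 74.
n = 22.
P20: r = 4.6; ranks 4–5 are 16, 18; interpolating gives 17.2.
P85: r = 19.55; ranks 19–20 are 63, 65; interpolating gives 64.1.
Difference: 64.1 − 17.2 = 46.9.

46.90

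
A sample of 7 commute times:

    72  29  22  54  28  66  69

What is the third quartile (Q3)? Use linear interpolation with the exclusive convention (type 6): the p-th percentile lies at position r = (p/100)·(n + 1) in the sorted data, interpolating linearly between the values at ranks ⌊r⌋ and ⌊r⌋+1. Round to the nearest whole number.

69

Sorted: 22, 28, 29, 54, 66, 69, 72.
n = 7.
r = (75/100)·(7 + 1) = 6.
r is an integer, so P75 is the value at rank 6: 69.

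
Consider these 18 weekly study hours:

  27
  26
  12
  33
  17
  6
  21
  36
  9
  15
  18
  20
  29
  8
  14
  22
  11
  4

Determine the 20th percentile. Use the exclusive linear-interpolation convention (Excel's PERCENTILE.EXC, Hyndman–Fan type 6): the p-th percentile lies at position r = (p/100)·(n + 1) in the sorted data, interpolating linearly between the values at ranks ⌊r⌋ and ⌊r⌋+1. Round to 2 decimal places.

Sorted: 4, 6, 8, 9, 11, 12, 14, 15, 17, 18, 20, 21, 22, 26, 27, 29, 33, 36.
n = 18.
r = (20/100)·(18 + 1) = 3.8.
Rank 3 is 8 and rank 4 is 9.
Interpolate: 8 + 0.8·(9 − 8) = 8 + 0.8·1 = 8.8.

8.80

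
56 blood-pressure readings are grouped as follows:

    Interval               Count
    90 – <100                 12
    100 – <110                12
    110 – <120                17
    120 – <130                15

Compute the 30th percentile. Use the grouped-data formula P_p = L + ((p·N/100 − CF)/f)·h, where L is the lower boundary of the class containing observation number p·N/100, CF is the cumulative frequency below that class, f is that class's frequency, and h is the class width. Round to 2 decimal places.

N = 56; target position k = 30/100 · 56 = 16.8.
Cumulative frequencies: 12, 24, 41, 56.
Observation 16.8 falls in the class 100 – <110.
L = 100, CF = 12, f = 12, h = 10.
P30 = 100 + ((16.8 − 12)/12)·10 = 100 + 4 = 104.

104.00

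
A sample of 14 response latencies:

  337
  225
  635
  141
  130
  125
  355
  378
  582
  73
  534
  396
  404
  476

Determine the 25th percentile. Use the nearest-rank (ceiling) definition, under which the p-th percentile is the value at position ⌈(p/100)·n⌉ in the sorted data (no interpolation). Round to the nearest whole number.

141

Sorted: 73, 125, 130, 141, 225, 337, 355, 378, 396, 404, 476, 534, 582, 635.
n = 14.
Position = ⌈25/100 · 14⌉ = ⌈3.5⌉ = 4.
The value at rank 4 is 141.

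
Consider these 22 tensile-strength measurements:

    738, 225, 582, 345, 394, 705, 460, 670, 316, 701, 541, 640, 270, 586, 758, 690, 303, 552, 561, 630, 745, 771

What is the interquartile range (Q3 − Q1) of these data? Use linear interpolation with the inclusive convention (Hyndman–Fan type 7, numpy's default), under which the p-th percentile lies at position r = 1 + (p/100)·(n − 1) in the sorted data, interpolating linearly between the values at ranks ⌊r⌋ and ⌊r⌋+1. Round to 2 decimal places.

287.75

Sorted: 225, 270, 303, 316, 345, 394, 460, 541, 552, 561, 582, 586, 630, 640, 670, 690, 701, 705, 738, 745, 758, 771.
n = 22.
P25: r = 6.25; ranks 6–7 are 394, 460; interpolating gives 410.5.
P75: r = 16.75; ranks 16–17 are 690, 701; interpolating gives 698.25.
Difference: 698.25 − 410.5 = 287.75.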